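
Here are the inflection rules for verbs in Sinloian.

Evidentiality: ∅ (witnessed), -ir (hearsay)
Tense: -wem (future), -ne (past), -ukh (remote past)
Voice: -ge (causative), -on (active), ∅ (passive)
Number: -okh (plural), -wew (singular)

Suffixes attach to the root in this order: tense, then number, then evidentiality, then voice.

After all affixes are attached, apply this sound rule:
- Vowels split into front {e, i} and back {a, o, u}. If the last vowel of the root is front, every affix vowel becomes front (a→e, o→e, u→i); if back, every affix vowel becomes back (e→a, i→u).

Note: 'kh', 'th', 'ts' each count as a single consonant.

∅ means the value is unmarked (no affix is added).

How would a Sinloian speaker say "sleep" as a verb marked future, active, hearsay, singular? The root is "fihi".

fihiwemwewiren

Attach tense future -wem → fihiwem.
Attach number singular -wew → fihiwemwew.
Attach evidentiality hearsay -ir → fihiwemwewir.
Attach voice active -on → fihiwemwewiron.
Apply vowel harmony: fihiwemwewiron → fihiwemwewiren.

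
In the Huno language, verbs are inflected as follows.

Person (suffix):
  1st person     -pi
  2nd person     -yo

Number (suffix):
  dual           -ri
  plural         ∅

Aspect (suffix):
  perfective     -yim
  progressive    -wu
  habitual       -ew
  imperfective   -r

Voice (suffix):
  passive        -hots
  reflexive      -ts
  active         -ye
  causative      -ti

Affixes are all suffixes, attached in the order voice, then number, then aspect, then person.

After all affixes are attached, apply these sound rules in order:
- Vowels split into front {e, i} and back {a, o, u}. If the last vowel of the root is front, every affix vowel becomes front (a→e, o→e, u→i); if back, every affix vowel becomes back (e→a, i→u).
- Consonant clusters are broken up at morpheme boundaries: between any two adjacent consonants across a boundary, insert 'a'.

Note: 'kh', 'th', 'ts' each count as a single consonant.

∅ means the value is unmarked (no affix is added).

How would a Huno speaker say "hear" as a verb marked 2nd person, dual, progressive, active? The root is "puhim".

puhimayeriwiye

Attach voice active -ye → puhimye.
Attach number dual -ri → puhimyeri.
Attach aspect progressive -wu → puhimyeriwu.
Attach person 2nd person -yo → puhimyeriwuyo.
Apply vowel harmony: puhimyeriwuyo → puhimyeriwiye.
Apply epenthesis: puhimyeriwiye → puhimayeriwiye.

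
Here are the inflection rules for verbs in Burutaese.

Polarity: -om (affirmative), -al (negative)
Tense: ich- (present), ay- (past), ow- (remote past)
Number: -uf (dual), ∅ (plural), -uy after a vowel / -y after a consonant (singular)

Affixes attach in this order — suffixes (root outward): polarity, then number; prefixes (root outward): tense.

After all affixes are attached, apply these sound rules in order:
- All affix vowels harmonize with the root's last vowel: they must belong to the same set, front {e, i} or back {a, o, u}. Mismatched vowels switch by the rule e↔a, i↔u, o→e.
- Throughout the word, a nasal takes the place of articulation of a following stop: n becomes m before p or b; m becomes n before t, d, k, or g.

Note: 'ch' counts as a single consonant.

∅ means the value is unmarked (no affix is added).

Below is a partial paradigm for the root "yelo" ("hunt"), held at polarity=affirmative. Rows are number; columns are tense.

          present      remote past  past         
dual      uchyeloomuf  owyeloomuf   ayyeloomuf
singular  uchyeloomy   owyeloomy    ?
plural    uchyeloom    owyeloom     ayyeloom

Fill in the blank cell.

Attach tense past ay- → ayyelo.
Attach polarity affirmative -om → ayyeloom.
Attach number singular -y (after consonant 'm') → ayyeloomy.
Vowel harmony: no change.
Nasal assimilation: no change.

ayyeloomy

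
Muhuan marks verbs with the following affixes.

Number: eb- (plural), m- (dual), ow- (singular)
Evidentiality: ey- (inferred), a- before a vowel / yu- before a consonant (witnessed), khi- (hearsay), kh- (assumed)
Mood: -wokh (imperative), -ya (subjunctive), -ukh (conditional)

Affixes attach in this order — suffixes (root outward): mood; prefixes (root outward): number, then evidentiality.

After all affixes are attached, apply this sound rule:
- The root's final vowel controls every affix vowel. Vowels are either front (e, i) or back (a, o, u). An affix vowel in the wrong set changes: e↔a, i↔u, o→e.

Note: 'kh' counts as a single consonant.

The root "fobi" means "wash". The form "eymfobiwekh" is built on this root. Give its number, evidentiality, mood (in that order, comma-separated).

dual, inferred, imperative

Segment: ey-m-fobi-wokh.
number: m- → dual.
evidentiality: ey- → inferred.
mood: -wokh → imperative.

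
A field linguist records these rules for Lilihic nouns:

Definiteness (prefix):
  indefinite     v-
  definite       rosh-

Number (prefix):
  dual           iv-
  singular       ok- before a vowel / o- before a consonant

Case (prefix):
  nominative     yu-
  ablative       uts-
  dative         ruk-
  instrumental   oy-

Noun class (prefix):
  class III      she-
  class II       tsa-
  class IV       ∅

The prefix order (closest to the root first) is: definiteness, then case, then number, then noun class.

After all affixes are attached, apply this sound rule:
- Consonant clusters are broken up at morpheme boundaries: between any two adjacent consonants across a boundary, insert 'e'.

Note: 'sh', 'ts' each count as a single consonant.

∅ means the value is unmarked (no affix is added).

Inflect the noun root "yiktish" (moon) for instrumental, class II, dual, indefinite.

tsaivoyeveyiktish

Attach definiteness indefinite v- → vyiktish.
Attach case instrumental oy- → oyvyiktish.
Attach number dual iv- → ivoyvyiktish.
Attach noun class class II tsa- → tsaivoyvyiktish.
Apply epenthesis: tsaivoyvyiktish → tsaivoyeveyiktish.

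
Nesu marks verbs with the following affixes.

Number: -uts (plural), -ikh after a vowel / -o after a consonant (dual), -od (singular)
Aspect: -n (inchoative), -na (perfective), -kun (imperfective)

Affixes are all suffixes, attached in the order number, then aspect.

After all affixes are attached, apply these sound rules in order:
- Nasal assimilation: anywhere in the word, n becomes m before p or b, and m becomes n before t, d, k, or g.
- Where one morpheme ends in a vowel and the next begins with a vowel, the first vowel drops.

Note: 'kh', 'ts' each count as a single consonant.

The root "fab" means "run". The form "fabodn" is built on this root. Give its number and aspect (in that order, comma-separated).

Segment: fab-od-n.
number: -od → singular.
aspect: -n → inchoative.

singular, inchoative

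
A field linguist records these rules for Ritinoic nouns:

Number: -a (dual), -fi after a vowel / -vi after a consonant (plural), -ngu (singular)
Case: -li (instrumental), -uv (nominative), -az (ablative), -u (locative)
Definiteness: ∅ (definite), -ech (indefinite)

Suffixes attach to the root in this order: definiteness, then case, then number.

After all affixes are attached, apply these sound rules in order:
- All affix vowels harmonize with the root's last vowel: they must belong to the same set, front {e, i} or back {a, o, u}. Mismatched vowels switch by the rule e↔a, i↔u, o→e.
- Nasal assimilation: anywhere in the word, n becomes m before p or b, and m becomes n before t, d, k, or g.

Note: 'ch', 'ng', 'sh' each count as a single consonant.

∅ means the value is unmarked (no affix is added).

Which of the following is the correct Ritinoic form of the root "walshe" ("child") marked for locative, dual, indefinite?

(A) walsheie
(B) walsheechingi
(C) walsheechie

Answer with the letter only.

C

Attach definiteness indefinite -ech → walsheech.
Attach case locative -u → walsheechu.
Attach number dual -a → walsheechua.
Apply vowel harmony: walsheechua → walsheechie.
Nasal assimilation: no change.
So the correct form is walsheechie, option (C).
(B) walsheechingi is wrong: it uses singular instead of dual for number.
(A) walsheie is wrong: it uses definite instead of indefinite for definiteness.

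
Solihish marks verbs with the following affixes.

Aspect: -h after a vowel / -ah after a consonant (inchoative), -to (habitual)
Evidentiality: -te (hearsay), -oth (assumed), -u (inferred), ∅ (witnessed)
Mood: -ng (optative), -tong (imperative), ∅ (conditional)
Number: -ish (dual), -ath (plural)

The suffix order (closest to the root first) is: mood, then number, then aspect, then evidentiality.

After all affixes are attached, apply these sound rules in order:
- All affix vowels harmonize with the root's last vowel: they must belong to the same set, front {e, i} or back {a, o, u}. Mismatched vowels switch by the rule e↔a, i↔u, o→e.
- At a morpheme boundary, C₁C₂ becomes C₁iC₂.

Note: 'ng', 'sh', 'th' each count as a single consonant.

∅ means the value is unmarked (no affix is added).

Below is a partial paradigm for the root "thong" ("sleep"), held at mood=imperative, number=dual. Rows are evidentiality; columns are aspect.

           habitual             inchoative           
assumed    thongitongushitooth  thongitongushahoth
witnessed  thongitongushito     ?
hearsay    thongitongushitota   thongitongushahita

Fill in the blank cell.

thongitongushah

Attach mood imperative -tong → thongtong.
Attach number dual -ish → thongtongish.
Attach aspect inchoative -ah (after consonant 'sh') → thongtongishah.
evidentiality = witnessed: zero marking, form stays thongtongishah.
Apply vowel harmony: thongtongishah → thongtongushah.
Apply epenthesis: thongtongushah → thongitongushah.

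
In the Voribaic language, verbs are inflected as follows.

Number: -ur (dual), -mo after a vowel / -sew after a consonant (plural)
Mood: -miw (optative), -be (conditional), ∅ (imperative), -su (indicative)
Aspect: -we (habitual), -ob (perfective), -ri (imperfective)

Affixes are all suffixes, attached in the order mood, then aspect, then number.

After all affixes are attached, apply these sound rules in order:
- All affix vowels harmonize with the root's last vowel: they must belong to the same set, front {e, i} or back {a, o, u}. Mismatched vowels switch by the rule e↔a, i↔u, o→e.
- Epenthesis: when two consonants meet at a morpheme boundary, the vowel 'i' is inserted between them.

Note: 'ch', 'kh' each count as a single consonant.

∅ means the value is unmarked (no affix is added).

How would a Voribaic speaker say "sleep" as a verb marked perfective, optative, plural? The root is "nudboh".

nudbohimuwobisaw

Attach mood optative -miw → nudbohmiw.
Attach aspect perfective -ob → nudbohmiwob.
Attach number plural -sew (after consonant 'b') → nudbohmiwobsew.
Apply vowel harmony: nudbohmiwobsew → nudbohmuwobsaw.
Apply epenthesis: nudbohmuwobsaw → nudbohimuwobisaw.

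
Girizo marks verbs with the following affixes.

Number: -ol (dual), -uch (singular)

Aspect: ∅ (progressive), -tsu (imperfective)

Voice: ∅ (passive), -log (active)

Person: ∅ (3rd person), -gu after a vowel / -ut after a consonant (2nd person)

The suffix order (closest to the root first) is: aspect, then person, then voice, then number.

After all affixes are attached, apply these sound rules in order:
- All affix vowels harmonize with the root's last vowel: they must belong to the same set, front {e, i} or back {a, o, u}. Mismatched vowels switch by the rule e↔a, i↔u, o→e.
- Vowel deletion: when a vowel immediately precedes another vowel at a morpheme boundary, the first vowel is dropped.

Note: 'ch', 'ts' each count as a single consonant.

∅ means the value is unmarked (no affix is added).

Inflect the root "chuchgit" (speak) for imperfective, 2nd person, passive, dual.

chuchgittsigel

Attach aspect imperfective -tsu → chuchgittsu.
Attach person 2nd person -gu (after vowel 'u') → chuchgittsugu.
voice = passive: zero marking, form stays chuchgittsugu.
Attach number dual -ol → chuchgittsuguol.
Apply vowel harmony: chuchgittsuguol → chuchgittsigiel.
Apply vowel deletion: chuchgittsigiel → chuchgittsigel.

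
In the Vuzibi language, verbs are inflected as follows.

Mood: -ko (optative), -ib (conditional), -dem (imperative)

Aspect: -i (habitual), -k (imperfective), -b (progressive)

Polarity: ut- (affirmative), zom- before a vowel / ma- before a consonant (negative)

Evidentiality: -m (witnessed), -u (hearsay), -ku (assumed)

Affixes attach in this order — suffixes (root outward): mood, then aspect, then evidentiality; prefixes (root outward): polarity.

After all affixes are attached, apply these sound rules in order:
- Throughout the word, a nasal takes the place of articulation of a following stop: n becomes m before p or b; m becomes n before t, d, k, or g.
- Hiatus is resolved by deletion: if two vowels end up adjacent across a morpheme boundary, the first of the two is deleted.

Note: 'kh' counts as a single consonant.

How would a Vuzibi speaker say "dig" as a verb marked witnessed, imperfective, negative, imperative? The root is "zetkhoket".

Attach mood imperative -dem → zetkhoketdem.
Attach aspect imperfective -k → zetkhoketdemk.
Attach polarity negative ma- (before consonant 'z') → mazetkhoketdemk.
Attach evidentiality witnessed -m → mazetkhoketdemkm.
Apply nasal assimilation: mazetkhoketdemkm → mazetkhoketdenkm.
Vowel deletion: no change.

mazetkhoketdenkm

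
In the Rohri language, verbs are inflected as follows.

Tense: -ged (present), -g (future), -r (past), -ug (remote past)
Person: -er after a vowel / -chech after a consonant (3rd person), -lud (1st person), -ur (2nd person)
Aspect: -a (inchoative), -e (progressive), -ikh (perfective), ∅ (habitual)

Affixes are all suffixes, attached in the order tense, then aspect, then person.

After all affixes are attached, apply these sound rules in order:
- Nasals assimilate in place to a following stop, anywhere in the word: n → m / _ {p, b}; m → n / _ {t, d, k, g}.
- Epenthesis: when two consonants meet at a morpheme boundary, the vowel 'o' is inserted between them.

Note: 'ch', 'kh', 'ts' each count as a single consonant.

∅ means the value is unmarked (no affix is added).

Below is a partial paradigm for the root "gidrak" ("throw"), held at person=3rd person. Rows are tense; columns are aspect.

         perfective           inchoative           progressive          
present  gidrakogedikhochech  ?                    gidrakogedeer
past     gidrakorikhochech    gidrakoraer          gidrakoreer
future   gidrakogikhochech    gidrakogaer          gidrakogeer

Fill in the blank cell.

Attach tense present -ged → gidrakged.
Attach aspect inchoative -a → gidrakgeda.
Attach person 3rd person -er (after vowel 'a') → gidrakgedaer.
Nasal assimilation: no change.
Apply epenthesis: gidrakgedaer → gidrakogedaer.

gidrakogedaer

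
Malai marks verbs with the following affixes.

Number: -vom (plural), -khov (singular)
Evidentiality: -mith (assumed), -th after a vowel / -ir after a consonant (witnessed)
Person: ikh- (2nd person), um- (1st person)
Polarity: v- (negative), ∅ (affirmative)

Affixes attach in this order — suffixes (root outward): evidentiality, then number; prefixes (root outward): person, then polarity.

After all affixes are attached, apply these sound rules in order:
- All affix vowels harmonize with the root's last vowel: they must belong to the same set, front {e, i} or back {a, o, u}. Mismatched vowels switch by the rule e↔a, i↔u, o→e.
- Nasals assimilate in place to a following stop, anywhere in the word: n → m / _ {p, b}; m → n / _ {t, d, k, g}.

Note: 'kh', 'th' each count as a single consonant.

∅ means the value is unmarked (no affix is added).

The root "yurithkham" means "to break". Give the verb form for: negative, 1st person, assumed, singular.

Attach evidentiality assumed -mith → yurithkhammith.
Attach person 1st person um- → umyurithkhammith.
Attach number singular -khov → umyurithkhammithkhov.
Attach polarity negative v- → vumyurithkhammithkhov.
Apply vowel harmony: vumyurithkhammithkhov → vumyurithkhammuthkhov.
Nasal assimilation: no change.

vumyurithkhammuthkhov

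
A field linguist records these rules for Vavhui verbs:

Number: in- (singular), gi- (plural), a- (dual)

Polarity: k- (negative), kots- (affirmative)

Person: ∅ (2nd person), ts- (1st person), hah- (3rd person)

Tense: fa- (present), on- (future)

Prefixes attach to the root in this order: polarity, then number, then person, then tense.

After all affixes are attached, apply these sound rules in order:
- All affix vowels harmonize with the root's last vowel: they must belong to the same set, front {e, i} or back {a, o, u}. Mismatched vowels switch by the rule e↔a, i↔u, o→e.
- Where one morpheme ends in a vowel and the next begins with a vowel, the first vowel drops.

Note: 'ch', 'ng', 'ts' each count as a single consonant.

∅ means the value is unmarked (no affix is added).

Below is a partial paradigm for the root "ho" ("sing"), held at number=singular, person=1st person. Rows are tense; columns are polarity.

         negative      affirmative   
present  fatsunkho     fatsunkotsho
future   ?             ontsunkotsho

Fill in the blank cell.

Attach polarity negative k- → kho.
Attach number singular in- → inkho.
Attach person 1st person ts- → tsinkho.
Attach tense future on- → ontsinkho.
Apply vowel harmony: ontsinkho → ontsunkho.
Vowel deletion: no change.

ontsunkho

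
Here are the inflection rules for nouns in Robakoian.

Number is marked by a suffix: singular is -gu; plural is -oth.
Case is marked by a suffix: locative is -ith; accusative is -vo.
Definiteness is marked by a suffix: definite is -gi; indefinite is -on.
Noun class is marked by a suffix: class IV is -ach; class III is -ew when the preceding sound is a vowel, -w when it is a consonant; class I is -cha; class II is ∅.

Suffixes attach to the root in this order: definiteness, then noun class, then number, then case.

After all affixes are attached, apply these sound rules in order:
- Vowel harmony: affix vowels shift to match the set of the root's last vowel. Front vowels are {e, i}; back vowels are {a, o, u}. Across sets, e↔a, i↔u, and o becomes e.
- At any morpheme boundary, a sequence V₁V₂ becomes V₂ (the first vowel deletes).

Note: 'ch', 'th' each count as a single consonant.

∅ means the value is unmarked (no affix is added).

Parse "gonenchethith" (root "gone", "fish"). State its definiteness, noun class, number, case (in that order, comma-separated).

Segment: gone-on-cha-oth-ith.
definiteness: -on → indefinite.
noun class: -cha → class I.
number: -oth → plural.
case: -ith → locative.

indefinite, class I, plural, locative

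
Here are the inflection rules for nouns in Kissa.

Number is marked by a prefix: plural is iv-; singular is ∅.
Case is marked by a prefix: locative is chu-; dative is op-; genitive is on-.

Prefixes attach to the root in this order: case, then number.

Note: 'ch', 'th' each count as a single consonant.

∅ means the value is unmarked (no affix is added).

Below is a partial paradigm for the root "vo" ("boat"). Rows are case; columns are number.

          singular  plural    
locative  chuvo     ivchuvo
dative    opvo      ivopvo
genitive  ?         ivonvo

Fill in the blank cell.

Attach case genitive on- → onvo.
number = singular: zero marking, form stays onvo.

onvo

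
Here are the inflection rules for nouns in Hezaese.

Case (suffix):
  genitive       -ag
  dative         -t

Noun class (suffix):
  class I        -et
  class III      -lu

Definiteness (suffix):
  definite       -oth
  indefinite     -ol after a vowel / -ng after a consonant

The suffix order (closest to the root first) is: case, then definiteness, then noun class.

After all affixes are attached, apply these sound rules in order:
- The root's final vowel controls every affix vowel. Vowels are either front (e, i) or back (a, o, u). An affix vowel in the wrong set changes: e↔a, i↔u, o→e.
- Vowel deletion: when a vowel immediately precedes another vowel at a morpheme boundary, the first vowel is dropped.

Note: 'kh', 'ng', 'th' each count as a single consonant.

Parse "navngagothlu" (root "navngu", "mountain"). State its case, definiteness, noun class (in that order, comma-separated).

genitive, definite, class III

Segment: navngu-ag-oth-lu.
case: -ag → genitive.
definiteness: -oth → definite.
noun class: -lu → class III.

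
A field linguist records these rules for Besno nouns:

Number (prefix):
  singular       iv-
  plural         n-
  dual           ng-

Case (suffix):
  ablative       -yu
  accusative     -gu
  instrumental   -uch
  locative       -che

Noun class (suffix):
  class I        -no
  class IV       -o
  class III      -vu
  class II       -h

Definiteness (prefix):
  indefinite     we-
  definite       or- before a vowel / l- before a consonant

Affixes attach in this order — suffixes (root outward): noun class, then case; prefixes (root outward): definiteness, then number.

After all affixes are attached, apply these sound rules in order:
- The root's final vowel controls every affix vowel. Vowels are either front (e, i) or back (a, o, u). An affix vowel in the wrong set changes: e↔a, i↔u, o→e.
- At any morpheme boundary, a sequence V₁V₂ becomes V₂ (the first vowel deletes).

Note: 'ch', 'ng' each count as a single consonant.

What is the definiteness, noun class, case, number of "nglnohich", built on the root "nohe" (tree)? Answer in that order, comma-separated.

Segment: ng-l-nohe-o-uch.
definiteness: or/l- → definite.
noun class: -o → class IV.
case: -uch → instrumental.
number: ng- → dual.

definite, class IV, instrumental, dual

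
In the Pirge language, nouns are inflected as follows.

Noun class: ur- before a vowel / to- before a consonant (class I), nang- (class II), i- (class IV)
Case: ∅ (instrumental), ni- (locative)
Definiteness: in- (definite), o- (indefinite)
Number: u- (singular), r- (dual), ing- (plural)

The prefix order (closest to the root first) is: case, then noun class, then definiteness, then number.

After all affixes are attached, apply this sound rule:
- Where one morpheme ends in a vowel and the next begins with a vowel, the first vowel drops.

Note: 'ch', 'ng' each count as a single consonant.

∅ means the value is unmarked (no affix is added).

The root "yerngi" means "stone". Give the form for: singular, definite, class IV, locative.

ininiyerngi

Attach case locative ni- → niyerngi.
Attach noun class class IV i- → iniyerngi.
Attach definiteness definite in- → ininiyerngi.
Attach number singular u- → uininiyerngi.
Apply vowel deletion: uininiyerngi → ininiyerngi.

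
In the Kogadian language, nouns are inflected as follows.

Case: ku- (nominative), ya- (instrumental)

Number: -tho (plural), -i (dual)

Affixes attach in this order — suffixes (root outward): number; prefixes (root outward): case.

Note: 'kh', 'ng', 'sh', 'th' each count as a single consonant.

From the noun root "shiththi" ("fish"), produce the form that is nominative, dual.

Attach number dual -i → shiththii.
Attach case nominative ku- → kushiththii.

kushiththii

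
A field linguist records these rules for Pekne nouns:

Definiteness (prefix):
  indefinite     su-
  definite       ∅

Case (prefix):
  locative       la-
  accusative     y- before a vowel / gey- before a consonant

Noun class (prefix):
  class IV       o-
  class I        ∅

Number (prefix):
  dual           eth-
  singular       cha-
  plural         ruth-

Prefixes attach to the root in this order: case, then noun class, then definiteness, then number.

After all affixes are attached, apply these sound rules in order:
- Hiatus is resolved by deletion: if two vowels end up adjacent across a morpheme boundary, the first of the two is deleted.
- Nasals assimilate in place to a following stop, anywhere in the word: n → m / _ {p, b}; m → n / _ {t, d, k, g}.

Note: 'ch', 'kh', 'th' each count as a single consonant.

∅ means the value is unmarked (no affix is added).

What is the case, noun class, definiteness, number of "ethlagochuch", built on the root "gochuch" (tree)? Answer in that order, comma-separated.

locative, class I, definite, dual

Segment: eth-la-gochuch.
case: la- → locative.
noun class: ∅ → class I.
definiteness: ∅ → definite.
number: eth- → dual.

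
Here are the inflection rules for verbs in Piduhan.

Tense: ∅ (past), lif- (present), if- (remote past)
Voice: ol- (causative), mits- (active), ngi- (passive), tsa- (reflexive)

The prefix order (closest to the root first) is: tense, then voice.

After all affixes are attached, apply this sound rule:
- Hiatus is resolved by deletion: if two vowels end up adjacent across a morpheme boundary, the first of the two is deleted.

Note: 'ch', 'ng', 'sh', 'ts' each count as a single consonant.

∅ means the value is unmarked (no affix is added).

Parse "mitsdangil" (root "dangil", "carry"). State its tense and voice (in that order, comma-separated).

past, active

Segment: mits-dangil.
tense: ∅ → past.
voice: mits- → active.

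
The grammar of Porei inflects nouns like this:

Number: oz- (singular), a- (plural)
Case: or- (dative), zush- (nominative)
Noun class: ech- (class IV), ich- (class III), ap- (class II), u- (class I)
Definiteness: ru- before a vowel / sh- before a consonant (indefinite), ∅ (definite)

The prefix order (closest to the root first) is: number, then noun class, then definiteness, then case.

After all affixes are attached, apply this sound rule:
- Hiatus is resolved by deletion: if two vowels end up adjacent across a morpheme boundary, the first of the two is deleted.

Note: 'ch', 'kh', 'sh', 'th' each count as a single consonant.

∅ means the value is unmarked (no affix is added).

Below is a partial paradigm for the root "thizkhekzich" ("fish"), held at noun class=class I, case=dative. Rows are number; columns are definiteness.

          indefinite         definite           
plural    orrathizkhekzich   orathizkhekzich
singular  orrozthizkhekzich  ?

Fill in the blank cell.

Attach number singular oz- → ozthizkhekzich.
Attach noun class class I u- → uozthizkhekzich.
definiteness = definite: zero marking, form stays uozthizkhekzich.
Attach case dative or- → oruozthizkhekzich.
Apply vowel deletion: oruozthizkhekzich → orozthizkhekzich.

orozthizkhekzich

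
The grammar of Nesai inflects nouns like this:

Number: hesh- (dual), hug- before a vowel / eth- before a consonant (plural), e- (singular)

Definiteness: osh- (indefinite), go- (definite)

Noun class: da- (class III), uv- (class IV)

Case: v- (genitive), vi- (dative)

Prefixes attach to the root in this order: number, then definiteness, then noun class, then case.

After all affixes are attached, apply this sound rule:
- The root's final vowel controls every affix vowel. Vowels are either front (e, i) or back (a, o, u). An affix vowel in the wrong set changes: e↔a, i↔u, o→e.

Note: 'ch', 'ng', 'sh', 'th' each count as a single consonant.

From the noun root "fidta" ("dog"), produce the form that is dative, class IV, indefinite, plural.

vuuvoshathfidta

Attach number plural eth- (before consonant 'f') → ethfidta.
Attach definiteness indefinite osh- → oshethfidta.
Attach noun class class IV uv- → uvoshethfidta.
Attach case dative vi- → viuvoshethfidta.
Apply vowel harmony: viuvoshethfidta → vuuvoshathfidta.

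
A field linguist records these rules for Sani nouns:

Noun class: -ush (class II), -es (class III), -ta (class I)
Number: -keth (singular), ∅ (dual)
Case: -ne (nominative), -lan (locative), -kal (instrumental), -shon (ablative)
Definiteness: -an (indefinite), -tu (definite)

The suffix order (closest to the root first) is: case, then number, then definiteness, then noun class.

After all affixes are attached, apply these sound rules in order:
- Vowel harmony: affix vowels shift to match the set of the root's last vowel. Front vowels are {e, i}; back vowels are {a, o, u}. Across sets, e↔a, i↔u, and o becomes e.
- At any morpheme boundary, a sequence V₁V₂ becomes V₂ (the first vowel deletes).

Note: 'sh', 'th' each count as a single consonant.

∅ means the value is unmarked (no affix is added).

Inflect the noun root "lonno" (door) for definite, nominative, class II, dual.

Attach case nominative -ne → lonnone.
number = dual: zero marking, form stays lonnone.
Attach definiteness definite -tu → lonnonetu.
Attach noun class class II -ush → lonnonetuush.
Apply vowel harmony: lonnonetuush → lonnonatuush.
Apply vowel deletion: lonnonatuush → lonnonatush.

lonnonatush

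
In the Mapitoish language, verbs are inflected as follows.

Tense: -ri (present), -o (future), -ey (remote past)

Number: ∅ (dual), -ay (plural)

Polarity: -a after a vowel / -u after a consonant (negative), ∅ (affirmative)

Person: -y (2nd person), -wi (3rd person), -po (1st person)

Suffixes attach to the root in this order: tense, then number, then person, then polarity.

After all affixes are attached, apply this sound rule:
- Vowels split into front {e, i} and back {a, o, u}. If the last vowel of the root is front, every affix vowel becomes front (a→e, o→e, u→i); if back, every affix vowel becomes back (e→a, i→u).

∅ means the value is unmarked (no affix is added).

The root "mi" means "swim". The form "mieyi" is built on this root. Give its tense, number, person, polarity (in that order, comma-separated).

future, dual, 2nd person, negative

Segment: mi-o-y-u.
tense: -o → future.
number: ∅ → dual.
person: -y → 2nd person.
polarity: -a/u → negative.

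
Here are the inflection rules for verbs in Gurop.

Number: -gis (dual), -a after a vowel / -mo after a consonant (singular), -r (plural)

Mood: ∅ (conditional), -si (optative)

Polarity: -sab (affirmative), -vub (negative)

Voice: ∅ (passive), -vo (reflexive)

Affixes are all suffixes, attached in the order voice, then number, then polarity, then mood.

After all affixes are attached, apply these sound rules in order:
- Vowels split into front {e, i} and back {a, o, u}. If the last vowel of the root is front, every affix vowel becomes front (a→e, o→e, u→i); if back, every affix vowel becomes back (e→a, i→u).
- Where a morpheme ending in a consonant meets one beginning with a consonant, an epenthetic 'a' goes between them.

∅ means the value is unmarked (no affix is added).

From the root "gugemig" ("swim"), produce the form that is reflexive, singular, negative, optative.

Attach voice reflexive -vo → gugemigvo.
Attach number singular -a (after vowel 'o') → gugemigvoa.
Attach polarity negative -vub → gugemigvoavub.
Attach mood optative -si → gugemigvoavubsi.
Apply vowel harmony: gugemigvoavubsi → gugemigveevibsi.
Apply epenthesis: gugemigveevibsi → gugemigaveevibasi.

gugemigaveevibasi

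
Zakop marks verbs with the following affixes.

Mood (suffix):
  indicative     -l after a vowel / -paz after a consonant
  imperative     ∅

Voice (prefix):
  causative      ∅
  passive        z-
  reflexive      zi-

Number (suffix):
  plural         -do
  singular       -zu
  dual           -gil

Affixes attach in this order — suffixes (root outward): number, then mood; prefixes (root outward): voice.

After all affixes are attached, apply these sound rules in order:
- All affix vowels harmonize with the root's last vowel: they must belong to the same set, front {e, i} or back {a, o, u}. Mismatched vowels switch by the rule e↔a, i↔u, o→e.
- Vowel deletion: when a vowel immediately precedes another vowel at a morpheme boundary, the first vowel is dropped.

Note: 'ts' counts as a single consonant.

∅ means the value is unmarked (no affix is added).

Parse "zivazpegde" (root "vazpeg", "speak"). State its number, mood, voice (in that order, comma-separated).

plural, imperative, reflexive

Segment: zi-vazpeg-do.
number: -do → plural.
mood: ∅ → imperative.
voice: zi- → reflexive.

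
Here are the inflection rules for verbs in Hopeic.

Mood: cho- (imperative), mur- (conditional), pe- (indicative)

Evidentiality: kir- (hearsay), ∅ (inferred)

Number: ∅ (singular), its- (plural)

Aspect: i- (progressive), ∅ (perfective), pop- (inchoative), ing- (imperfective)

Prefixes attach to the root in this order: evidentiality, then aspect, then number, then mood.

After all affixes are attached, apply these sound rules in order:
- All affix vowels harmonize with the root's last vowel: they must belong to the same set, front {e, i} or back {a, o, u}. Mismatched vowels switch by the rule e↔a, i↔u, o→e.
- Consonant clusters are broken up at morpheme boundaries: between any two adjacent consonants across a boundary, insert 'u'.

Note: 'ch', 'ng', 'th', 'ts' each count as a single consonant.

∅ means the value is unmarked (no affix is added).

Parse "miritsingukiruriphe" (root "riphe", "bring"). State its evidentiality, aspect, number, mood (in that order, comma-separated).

Segment: mur-its-ing-kir-riphe.
evidentiality: kir- → hearsay.
aspect: ing- → imperfective.
number: its- → plural.
mood: mur- → conditional.

hearsay, imperfective, plural, conditional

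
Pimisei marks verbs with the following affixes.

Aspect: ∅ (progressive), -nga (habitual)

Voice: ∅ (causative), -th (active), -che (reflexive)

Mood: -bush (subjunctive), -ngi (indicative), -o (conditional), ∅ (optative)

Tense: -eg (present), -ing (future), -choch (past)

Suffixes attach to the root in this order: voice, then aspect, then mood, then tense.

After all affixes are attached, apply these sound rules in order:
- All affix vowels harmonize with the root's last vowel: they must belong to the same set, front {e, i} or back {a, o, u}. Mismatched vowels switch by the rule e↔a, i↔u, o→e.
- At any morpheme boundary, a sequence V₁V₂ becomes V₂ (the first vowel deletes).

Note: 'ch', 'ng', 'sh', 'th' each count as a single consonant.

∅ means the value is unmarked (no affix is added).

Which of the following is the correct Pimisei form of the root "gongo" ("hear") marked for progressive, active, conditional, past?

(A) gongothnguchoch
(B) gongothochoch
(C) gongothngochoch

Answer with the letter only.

Attach voice active -th → gongoth.
aspect = progressive: zero marking, form stays gongoth.
Attach mood conditional -o → gongotho.
Attach tense past -choch → gongothochoch.
Vowel harmony: no change.
Vowel deletion: no change.
So the correct form is gongothochoch, option (B).
(C) gongothngochoch is wrong: it uses habitual instead of progressive for aspect.
(A) gongothnguchoch is wrong: it uses indicative instead of conditional for mood.

B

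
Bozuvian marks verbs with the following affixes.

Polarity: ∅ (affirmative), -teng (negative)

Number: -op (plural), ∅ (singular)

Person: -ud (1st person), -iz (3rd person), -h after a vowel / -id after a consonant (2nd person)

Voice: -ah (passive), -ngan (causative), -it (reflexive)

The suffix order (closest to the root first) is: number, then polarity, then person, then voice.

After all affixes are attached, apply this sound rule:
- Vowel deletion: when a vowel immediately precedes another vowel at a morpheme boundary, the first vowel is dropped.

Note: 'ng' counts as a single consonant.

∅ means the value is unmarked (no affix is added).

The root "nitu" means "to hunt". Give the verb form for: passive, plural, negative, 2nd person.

Attach number plural -op → nituop.
Attach polarity negative -teng → nituopteng.
Attach person 2nd person -id (after consonant 'ng') → nituoptengid.
Attach voice passive -ah → nituoptengidah.
Apply vowel deletion: nituoptengidah → nitoptengidah.

nitoptengidah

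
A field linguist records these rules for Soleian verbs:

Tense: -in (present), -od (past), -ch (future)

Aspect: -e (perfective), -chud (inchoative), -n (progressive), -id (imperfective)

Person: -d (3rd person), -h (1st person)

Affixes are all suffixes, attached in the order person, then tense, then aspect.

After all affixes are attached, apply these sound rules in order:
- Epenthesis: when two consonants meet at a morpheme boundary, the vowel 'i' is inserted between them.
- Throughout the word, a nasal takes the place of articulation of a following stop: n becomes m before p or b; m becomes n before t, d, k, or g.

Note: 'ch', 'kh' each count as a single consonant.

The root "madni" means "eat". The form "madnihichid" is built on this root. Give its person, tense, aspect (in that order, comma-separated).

Segment: madni-h-ch-id.
person: -h → 1st person.
tense: -ch → future.
aspect: -id → imperfective.

1st person, future, imperfective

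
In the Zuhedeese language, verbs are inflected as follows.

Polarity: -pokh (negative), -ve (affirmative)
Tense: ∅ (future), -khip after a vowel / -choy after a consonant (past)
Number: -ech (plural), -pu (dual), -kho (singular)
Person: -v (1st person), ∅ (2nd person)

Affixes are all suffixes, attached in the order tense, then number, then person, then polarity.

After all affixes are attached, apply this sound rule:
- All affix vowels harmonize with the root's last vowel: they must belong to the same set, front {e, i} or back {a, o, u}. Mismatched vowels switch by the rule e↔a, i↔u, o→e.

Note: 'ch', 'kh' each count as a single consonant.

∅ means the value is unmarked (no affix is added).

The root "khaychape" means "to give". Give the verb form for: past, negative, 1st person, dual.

Attach tense past -khip (after vowel 'e') → khaychapekhip.
Attach number dual -pu → khaychapekhippu.
Attach person 1st person -v → khaychapekhippuv.
Attach polarity negative -pokh → khaychapekhippuvpokh.
Apply vowel harmony: khaychapekhippuvpokh → khaychapekhippivpekh.

khaychapekhippivpekh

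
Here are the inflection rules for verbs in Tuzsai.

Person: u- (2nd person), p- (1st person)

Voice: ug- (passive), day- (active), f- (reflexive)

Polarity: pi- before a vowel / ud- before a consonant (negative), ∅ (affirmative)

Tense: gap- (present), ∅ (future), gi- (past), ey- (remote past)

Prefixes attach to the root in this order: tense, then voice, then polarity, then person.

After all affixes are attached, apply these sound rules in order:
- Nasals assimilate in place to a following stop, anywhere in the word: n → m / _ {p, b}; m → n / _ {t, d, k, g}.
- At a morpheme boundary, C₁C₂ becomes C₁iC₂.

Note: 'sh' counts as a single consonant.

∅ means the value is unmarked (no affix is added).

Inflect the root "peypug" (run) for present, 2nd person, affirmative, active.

udayigapipeypug

Attach tense present gap- → gappeypug.
Attach voice active day- → daygappeypug.
polarity = affirmative: zero marking, form stays daygappeypug.
Attach person 2nd person u- → udaygappeypug.
Nasal assimilation: no change.
Apply epenthesis: udaygappeypug → udayigapipeypug.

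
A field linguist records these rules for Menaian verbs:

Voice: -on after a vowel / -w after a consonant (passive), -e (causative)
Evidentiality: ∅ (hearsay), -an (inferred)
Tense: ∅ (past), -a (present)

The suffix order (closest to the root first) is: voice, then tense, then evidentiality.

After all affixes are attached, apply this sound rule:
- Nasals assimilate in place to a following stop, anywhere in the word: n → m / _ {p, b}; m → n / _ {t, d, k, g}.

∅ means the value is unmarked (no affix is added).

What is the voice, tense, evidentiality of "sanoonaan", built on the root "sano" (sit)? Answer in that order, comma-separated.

Segment: sano-on-a-an.
voice: -on/w → passive.
tense: -a → present.
evidentiality: -an → inferred.

passive, present, inferred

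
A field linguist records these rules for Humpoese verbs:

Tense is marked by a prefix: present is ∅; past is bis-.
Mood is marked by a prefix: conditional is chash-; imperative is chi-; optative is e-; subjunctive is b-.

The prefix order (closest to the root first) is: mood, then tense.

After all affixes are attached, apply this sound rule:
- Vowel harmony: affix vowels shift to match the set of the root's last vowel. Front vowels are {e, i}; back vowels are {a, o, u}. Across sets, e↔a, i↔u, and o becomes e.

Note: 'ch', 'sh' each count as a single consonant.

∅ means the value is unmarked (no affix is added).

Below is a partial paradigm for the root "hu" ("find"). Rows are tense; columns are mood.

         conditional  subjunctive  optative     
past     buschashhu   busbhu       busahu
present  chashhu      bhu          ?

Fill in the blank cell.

Attach mood optative e- → ehu.
tense = present: zero marking, form stays ehu.
Apply vowel harmony: ehu → ahu.

ahu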